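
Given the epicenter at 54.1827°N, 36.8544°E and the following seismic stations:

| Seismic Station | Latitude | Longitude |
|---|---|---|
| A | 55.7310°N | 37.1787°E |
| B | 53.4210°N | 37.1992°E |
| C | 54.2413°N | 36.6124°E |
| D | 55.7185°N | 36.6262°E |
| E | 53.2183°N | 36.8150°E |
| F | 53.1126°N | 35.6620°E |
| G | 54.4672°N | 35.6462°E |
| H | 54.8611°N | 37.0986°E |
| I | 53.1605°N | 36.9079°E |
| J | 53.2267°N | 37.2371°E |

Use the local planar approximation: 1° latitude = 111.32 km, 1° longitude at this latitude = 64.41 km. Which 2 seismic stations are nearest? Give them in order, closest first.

C, H

Distances from 54.1827°N, 36.8544°E:
A: √((1.5483·111.32)² + (0.3243·64.41)²) = √(29706.851339 + 436.315354) = 173.6179 km
B: √((-0.7617·111.32)² + (0.3448·64.41)²) = √(7189.758559 + 493.220493) = 87.6526 km
C: √((0.0586·111.32)² + (-0.2420·64.41)²) = √(42.554121 + 242.961427) = 16.8972 km
D: √((1.5358·111.32)² + (-0.2282·64.41)²) = √(29229.118759 + 216.041845) = 171.5959 km
E: √((-0.9644·111.32)² + (-0.0394·64.41)²) = √(11525.527167 + 6.440195) = 107.3870 km
F: √((-1.0701·111.32)² + (-1.1924·64.41)²) = √(14190.415876 + 5898.621549) = 141.7358 km
G: √((0.2845·111.32)² + (-1.2082·64.41)²) = √(1003.023104 + 6055.977614) = 84.0179 km
H: √((0.6784·111.32)² + (0.2442·64.41)²) = √(5703.193068 + 247.398987) = 77.1401 km
I: √((-1.0222·111.32)² + (0.0535·64.41)²) = √(12948.460866 + 11.874468) = 113.8435 km
J: √((-0.9560·111.32)² + (0.3827·64.41)²) = √(11325.625056 + 607.608055) = 109.2393 km
Sorted: C (16.8972 km) < H (77.1401 km) < G (84.0179 km) < B (87.6526 km) < …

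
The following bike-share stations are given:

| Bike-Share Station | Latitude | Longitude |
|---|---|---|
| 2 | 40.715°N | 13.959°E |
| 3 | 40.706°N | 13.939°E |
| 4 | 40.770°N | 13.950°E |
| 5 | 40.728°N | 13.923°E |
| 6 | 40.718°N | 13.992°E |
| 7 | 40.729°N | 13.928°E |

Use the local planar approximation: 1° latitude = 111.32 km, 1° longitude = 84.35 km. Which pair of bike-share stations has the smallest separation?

Pairwise distances:
2–3: √((-0.009·111.32)² + (-0.020·84.35)²) = √(1.00376 + 2.84597) = 1.962 km
2–4: √((0.055·111.32)² + (-0.009·84.35)²) = √(37.48623 + 0.57631) = 6.169 km
2–5: √((0.013·111.32)² + (-0.036·84.35)²) = √(2.09427 + 9.22094) = 3.364 km
2–6: √((0.003·111.32)² + (0.033·84.35)²) = √(0.11153 + 7.74815) = 2.804 km
2–7: √((0.014·111.32)² + (-0.031·84.35)²) = √(2.42886 + 6.83744) = 3.044 km
3–4: √((0.064·111.32)² + (0.011·84.35)²) = √(50.75822 + 0.86091) = 7.185 km
3–5: √((0.022·111.32)² + (-0.016·84.35)²) = √(5.99780 + 1.82142) = 2.796 km
3–6: √((0.012·111.32)² + (0.053·84.35)²) = √(1.78447 + 19.98582) = 4.666 km
3–7: √((0.023·111.32)² + (-0.011·84.35)²) = √(6.55544 + 0.86091) = 2.723 km
4–5: √((-0.042·111.32)² + (-0.027·84.35)²) = √(21.85974 + 5.18678) = 5.201 km
4–6: √((-0.052·111.32)² + (0.042·84.35)²) = √(33.50835 + 12.55072) = 6.787 km
4–7: √((-0.041·111.32)² + (-0.022·84.35)²) = √(20.83119 + 3.44362) = 4.927 km
5–6: √((-0.010·111.32)² + (0.069·84.35)²) = √(1.23921 + 33.87415) = 5.926 km
5–7: √((0.001·111.32)² + (0.005·84.35)²) = √(0.01239 + 0.17787) = 0.436 km
6–7: √((0.011·111.32)² + (-0.064·84.35)²) = √(1.49945 + 29.14272) = 5.536 km
Closest pair: 5–7 at 0.436 km.

5 and 7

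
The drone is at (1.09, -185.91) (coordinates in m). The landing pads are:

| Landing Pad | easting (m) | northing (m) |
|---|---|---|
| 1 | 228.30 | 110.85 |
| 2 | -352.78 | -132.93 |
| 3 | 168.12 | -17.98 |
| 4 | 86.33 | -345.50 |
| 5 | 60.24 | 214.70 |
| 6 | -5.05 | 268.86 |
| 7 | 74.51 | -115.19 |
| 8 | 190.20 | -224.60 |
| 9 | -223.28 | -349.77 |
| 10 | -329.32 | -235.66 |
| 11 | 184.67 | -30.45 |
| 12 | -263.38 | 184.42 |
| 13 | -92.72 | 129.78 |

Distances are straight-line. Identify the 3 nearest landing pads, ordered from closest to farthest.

7, 4, 8

Distances from (1.09, -185.91):
1: 373.75 m
2: 357.81 m
3: 236.85 m
4: 180.93 m
5: 404.95 m
6: 454.81 m
7: 101.94 m
8: 193.03 m
9: 277.83 m
10: 334.13 m
11: 240.56 m
12: 455.07 m
13: 329.33 m
Sorted: 7 (101.94 m) < 4 (180.93 m) < 8 (193.03 m) < 3 (236.85 m) < 11 (240.56 m) < …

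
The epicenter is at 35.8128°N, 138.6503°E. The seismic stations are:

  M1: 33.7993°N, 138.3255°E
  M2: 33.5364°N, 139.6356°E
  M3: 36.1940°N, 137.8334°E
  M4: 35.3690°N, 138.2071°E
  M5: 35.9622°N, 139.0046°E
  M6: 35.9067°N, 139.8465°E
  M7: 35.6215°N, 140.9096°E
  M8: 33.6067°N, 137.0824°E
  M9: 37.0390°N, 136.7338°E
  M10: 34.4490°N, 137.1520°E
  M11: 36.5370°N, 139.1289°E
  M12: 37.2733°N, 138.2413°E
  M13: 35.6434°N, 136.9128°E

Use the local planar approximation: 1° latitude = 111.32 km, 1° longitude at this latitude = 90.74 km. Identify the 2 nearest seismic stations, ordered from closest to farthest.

Distances from 35.8128°N, 138.6503°E:
M1: √((-2.0135·111.32)² + (-0.3248·90.74)²) = √(50240.003758 + 868.619532) = 226.0722 km
M2: √((-2.2764·111.32)² + (0.9853·90.74)²) = √(64216.044245 + 7993.454651) = 268.7183 km
M3: √((0.3812·111.32)² + (-0.8169·90.74)²) = √(1800.744841 + 5494.590640) = 85.4127 km
M4: √((-0.4438·111.32)² + (-0.4432·90.74)²) = √(2440.737035 + 1617.324082) = 63.7029 km
M5: √((0.1494·111.32)² + (0.3543·90.74)²) = √(276.597080 + 1033.569903) = 36.1962 km
M6: √((0.0939·111.32)² + (1.1962·90.74)²) = √(109.264122 + 11781.623661) = 109.0453 km
M7: √((-0.1913·111.32)² + (2.2593·90.74)²) = √(453.499002 + 42028.641699) = 206.1120 km
M8: √((-2.2061·111.32)² + (-1.5679·90.74)²) = √(60311.035430 + 20241.107438) = 283.8171 km
M9: √((1.2262·111.32)² + (-1.9165·90.74)²) = √(18632.409432 + 30242.326448) = 221.0763 km
M10: √((-1.3638·111.32)² + (-1.4983·90.74)²) = √(23048.770709 + 18483.963783) = 203.7958 km
M11: √((0.7242·111.32)² + (0.4786·90.74)²) = √(6499.252895 + 1886.005428) = 91.5711 km
M12: √((1.4605·111.32)² + (-0.4090·90.74)²) = √(26433.186366 + 1377.349532) = 166.7649 km
M13: √((-0.1694·111.32)² + (-1.7375·90.74)²) = √(355.609379 + 24856.912091) = 158.7845 km
Sorted: M5 (36.1962 km) < M4 (63.7029 km) < M3 (85.4127 km) < M11 (91.5711 km) < …

M5, M4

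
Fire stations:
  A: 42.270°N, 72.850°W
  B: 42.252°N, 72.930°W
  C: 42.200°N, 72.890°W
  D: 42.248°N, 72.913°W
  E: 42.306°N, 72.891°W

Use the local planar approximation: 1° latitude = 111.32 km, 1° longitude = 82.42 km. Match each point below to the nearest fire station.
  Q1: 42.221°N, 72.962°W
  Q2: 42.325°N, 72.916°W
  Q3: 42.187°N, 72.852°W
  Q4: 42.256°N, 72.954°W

Q1→B; Q2→E; Q3→C; Q4→B

Q1 at 42.221°N, 72.962°W:
  A: √((0.049·111.32)² + (0.112·82.42)²) = √(29.75353 + 85.21210) = 10.722 km
  B: √((0.031·111.32)² + (0.032·82.42)²) = √(11.90885 + 6.95609) = 4.343 km
  C: √((-0.021·111.32)² + (0.072·82.42)²) = √(5.46493 + 35.21520) = 6.378 km
  D: √((0.027·111.32)² + (0.049·82.42)²) = √(9.03387 + 16.31013) = 5.034 km
  E: √((0.085·111.32)² + (0.071·82.42)²) = √(89.53323 + 34.24380) = 11.126 km
  → nearest: B (4.343 km)
Q2 at 42.325°N, 72.916°W:
  A: √((-0.055·111.32)² + (0.066·82.42)²) = √(37.48623 + 29.59055) = 8.190 km
  B: √((-0.073·111.32)² + (-0.014·82.42)²) = √(66.03773 + 1.33144) = 8.208 km
  C: √((-0.125·111.32)² + (0.026·82.42)²) = √(193.62722 + 4.59211) = 14.079 km
  D: √((-0.077·111.32)² + (0.003·82.42)²) = √(73.47301 + 0.06114) = 8.575 km
  E: √((-0.019·111.32)² + (0.025·82.42)²) = √(4.47356 + 4.24566) = 2.953 km
  → nearest: E (2.953 km)
Q3 at 42.187°N, 72.852°W:
  A: √((0.083·111.32)² + (0.002·82.42)²) = √(85.36947 + 0.02717) = 9.241 km
  B: √((0.065·111.32)² + (-0.078·82.42)²) = √(52.35680 + 41.32896) = 9.679 km
  C: √((0.013·111.32)² + (-0.038·82.42)²) = √(2.09427 + 9.80917) = 3.450 km
  D: √((0.061·111.32)² + (-0.061·82.42)²) = √(46.11116 + 25.27696) = 8.449 km
  E: √((0.119·111.32)² + (-0.039·82.42)²) = √(175.48513 + 10.33224) = 13.631 km
  → nearest: C (3.450 km)
Q4 at 42.256°N, 72.954°W:
  A: √((0.014·111.32)² + (0.104·82.42)²) = √(2.42886 + 73.47370) = 8.712 km
  B: √((-0.004·111.32)² + (0.024·82.42)²) = √(0.19827 + 3.91280) = 2.028 km
  C: √((-0.056·111.32)² + (0.064·82.42)²) = √(38.86176 + 27.82436) = 8.166 km
  D: √((-0.008·111.32)² + (0.041·82.42)²) = √(0.79310 + 11.41913) = 3.495 km
  E: √((0.050·111.32)² + (0.063·82.42)²) = √(30.98036 + 26.96164) = 7.612 km
  → nearest: B (2.028 km)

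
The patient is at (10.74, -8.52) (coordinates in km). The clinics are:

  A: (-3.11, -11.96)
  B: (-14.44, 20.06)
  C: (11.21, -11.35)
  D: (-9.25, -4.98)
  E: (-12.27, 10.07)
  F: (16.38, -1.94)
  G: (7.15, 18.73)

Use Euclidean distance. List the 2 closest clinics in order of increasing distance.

Distances from (10.74, -8.52):
A: 14.27 km
B: 38.09 km
C: 2.87 km
D: 20.30 km
E: 29.58 km
F: 8.67 km
G: 27.49 km
Sorted: C (2.87 km) < F (8.67 km) < A (14.27 km) < D (20.30 km) < …

C, F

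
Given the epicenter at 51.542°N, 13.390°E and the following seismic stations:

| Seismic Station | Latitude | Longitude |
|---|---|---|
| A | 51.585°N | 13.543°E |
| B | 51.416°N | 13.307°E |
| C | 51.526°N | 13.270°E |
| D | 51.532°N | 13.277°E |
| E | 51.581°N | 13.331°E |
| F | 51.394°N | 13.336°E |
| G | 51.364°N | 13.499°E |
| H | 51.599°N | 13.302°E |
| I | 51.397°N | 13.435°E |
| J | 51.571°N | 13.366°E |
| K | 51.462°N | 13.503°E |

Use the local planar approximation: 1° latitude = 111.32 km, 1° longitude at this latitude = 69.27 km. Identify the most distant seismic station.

G

Distances from 51.542°N, 13.390°E:
A: √((0.043·111.32)² + (0.153·69.27)²) = √(22.91307 + 112.32417) = 11.629 km
B: √((-0.126·111.32)² + (-0.083·69.27)²) = √(196.73765 + 33.05572) = 15.159 km
C: √((-0.016·111.32)² + (-0.120·69.27)²) = √(3.17239 + 69.09599) = 8.501 km
D: √((-0.010·111.32)² + (-0.113·69.27)²) = √(1.23921 + 61.26991) = 7.906 km
E: √((0.039·111.32)² + (-0.059·69.27)²) = √(18.84845 + 16.70300) = 5.963 km
F: √((-0.148·111.32)² + (-0.054·69.27)²) = √(271.43749 + 13.99194) = 16.895 km
G: √((-0.178·111.32)² + (0.109·69.27)²) = √(392.63264 + 57.00899) = 21.205 km
H: √((0.057·111.32)² + (-0.088·69.27)²) = √(40.26207 + 37.15829) = 8.799 km
I: √((-0.145·111.32)² + (0.045·69.27)²) = √(260.54479 + 9.71662) = 16.440 km
J: √((0.029·111.32)² + (-0.024·69.27)²) = √(10.42179 + 2.76384) = 3.631 km
K: √((-0.080·111.32)² + (0.113·69.27)²) = √(79.30971 + 61.26991) = 11.857 km
Maximum: G at 21.205 km.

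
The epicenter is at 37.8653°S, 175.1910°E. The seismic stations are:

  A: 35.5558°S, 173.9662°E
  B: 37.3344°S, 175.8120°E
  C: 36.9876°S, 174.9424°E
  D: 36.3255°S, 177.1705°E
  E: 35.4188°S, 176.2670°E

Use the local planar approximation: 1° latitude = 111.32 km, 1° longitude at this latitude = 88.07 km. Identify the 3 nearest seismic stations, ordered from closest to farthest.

Distances from 37.8653°S, 175.1910°E:
A: 278.8057 km
B: 80.5229 km
C: 100.1286 km
D: 244.4874 km
E: 288.3601 km
Sorted: B (80.5229 km) < C (100.1286 km) < D (244.4874 km) < A (278.8057 km) < E (288.3601 km)

B, C, D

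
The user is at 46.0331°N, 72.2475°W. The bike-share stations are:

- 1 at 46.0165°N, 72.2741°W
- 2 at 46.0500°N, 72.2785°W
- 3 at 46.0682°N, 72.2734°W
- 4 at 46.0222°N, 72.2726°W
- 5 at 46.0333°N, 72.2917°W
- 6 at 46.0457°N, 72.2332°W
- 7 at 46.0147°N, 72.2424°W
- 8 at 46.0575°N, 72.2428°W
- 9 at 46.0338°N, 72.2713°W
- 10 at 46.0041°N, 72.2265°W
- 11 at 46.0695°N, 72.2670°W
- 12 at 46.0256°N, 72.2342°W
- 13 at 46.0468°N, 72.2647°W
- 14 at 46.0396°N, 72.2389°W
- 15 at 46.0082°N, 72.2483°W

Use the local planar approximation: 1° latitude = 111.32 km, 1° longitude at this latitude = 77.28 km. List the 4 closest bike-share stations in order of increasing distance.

14, 12, 6, 9

Distances from 46.0331°N, 72.2475°W:
1: √((-0.0166·111.32)² + (-0.0266·77.28)²) = √(3.414779 + 4.225689) = 2.7641 km
2: √((0.0169·111.32)² + (-0.0310·77.28)²) = √(3.539320 + 5.739283) = 3.0461 km
3: √((0.0351·111.32)² + (-0.0259·77.28)²) = √(15.267243 + 4.006210) = 4.3902 km
4: √((-0.0109·111.32)² + (-0.0251·77.28)²) = √(1.472310 + 3.762545) = 2.2880 km
5: √((0.0002·111.32)² + (-0.0442·77.28)²) = √(0.000496 + 11.667526) = 3.4158 km
6: √((0.0126·111.32)² + (0.0143·77.28)²) = √(1.967377 + 1.221255) = 1.7857 km
7: √((-0.0184·111.32)² + (0.0051·77.28)²) = √(4.195484 + 0.155337) = 2.0859 km
8: √((0.0244·111.32)² + (0.0047·77.28)²) = √(7.377786 + 0.131926) = 2.7404 km
9: √((0.0007·111.32)² + (-0.0238·77.28)²) = √(0.006072 + 3.382892) = 1.8409 km
10: √((-0.0290·111.32)² + (0.0210·77.28)²) = √(10.421792 + 2.633739) = 3.6132 km
11: √((0.0364·111.32)² + (-0.0195·77.28)²) = √(16.419093 + 2.270928) = 4.3232 km
12: √((-0.0075·111.32)² + (0.0133·77.28)²) = √(0.697058 + 1.056422) = 1.3242 km
13: √((0.0137·111.32)² + (-0.0172·77.28)²) = √(2.325881 + 1.766815) = 2.0230 km
14: √((0.0065·111.32)² + (0.0086·77.28)²) = √(0.523568 + 0.441704) = 0.9825 km
15: √((-0.0249·111.32)² + (-0.0008·77.28)²) = √(7.683252 + 0.003822) = 2.7726 km
Sorted: 14 (0.9825 km) < 12 (1.3242 km) < 6 (1.7857 km) < 9 (1.8409 km) < 13 (2.0230 km) < 7 (2.0859 km) < …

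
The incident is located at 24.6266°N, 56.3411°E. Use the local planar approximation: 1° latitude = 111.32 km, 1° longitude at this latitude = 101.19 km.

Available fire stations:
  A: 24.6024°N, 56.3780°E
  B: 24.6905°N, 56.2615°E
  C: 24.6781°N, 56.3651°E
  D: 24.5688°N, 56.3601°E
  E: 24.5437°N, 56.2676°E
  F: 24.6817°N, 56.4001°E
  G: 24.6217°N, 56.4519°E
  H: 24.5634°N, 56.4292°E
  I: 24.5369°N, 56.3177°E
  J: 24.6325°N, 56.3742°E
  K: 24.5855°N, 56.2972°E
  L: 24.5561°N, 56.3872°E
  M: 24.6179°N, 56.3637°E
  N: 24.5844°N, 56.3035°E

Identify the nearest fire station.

M

Distances from 24.6266°N, 56.3411°E:
A: √((-0.0242·111.32)² + (0.0369·101.19)²) = √(7.257334 + 13.942091) = 4.6043 km
B: √((0.0639·111.32)² + (-0.0796·101.19)²) = √(50.599720 + 64.878579) = 10.7461 km
C: √((0.0515·111.32)² + (0.0240·101.19)²) = √(32.867060 + 5.897904) = 6.2262 km
D: √((-0.0578·111.32)² + (0.0190·101.19)²) = √(41.400165 + 3.696429) = 6.7154 km
E: √((-0.0829·111.32)² + (-0.0735·101.19)²) = √(85.163883 + 55.315886) = 11.8524 km
F: √((0.0551·111.32)² + (0.0590·101.19)²) = √(37.622668 + 35.643407) = 8.5596 km
G: √((-0.0049·111.32)² + (0.1108·101.19)²) = √(0.297535 + 125.705625) = 11.2251 km
H: √((-0.0632·111.32)² + (0.0881·101.19)²) = √(49.497191 + 79.474354) = 11.3566 km
I: √((-0.0897·111.32)² + (-0.0234·101.19)²) = √(99.708293 + 5.606695) = 10.2623 km
J: √((0.0059·111.32)² + (0.0331·101.19)²) = √(0.431370 + 11.218407) = 3.4132 km
K: √((-0.0411·111.32)² + (-0.0439·101.19)²) = √(20.932931 + 19.733505) = 6.3770 km
L: √((-0.0705·111.32)² + (0.0461·101.19)²) = √(61.592046 + 21.760909) = 9.1298 km
M: √((-0.0087·111.32)² + (0.0226·101.19)²) = √(0.937961 + 5.229884) = 2.4835 km
N: √((-0.0422·111.32)² + (-0.0376·101.19)²) = √(22.068423 + 14.476077) = 6.0452 km
Minimum: M at 2.4835 km.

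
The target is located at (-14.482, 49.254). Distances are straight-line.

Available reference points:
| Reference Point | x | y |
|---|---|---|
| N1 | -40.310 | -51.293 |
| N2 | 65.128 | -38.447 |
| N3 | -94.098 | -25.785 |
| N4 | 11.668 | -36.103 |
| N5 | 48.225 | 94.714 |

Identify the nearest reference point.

Distances from (-14.482, 49.254):
N1: √((-25.828)² + (-100.547)²) = √(667.08558 + 10109.69921) = 103.811
N2: √((79.610)² + (-87.701)²) = √(6337.75210 + 7691.46540) = 118.445
N3: √((-79.616)² + (-75.039)²) = √(6338.70746 + 5630.85152) = 109.405
N4: √((26.150)² + (-85.357)²) = √(683.82250 + 7285.81745) = 89.273
N5: √((62.707)² + (45.460)²) = √(3932.16785 + 2066.61160) = 77.452
Minimum: N5 at 77.452.

N5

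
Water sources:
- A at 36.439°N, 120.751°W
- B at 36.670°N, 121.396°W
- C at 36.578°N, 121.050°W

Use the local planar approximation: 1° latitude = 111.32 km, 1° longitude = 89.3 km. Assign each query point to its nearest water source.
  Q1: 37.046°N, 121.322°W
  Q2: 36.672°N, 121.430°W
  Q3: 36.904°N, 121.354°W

Q1 at 37.046°N, 121.322°W:
  A: 84.652 km
  B: 42.375 km
  C: 57.482 km
  → nearest: B (42.375 km)
Q2 at 36.672°N, 121.430°W:
  A: 65.949 km
  B: 3.044 km
  C: 35.511 km
  → nearest: B (3.044 km)
Q3 at 36.904°N, 121.354°W:
  A: 74.693 km
  B: 26.318 km
  C: 45.321 km
  → nearest: B (26.318 km)

Q1→B; Q2→B; Q3→B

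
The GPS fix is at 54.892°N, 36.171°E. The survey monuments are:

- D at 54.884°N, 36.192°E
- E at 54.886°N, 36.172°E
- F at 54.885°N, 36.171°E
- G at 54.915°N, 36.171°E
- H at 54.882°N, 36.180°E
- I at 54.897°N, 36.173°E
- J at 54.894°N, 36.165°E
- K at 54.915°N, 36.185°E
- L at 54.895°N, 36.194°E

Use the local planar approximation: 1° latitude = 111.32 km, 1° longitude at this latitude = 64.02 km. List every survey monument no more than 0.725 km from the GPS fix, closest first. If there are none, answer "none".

Distances from 54.892°N, 36.171°E:
D: 1.613 km
E: 0.671 km
F: 0.779 km
G: 2.560 km
H: 1.253 km
I: 0.571 km
J: 0.444 km
K: 2.713 km
L: 1.510 km
Threshold 0.725 km: J (0.444 km), I (0.571 km), E (0.671 km) are within range.

J, I, E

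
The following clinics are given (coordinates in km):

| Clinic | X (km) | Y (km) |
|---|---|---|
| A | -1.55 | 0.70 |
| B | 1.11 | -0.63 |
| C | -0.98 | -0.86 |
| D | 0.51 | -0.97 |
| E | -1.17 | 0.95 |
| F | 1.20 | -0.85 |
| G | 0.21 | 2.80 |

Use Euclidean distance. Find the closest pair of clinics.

Pairwise distances:
A–B: √((2.66)² + (-1.33)²) = √(7.0756000 + 1.7689000) = 2.97397 km
A–C: √((0.57)² + (-1.56)²) = √(0.3249000 + 2.4336000) = 1.66087 km
A–D: √((2.06)² + (-1.67)²) = √(4.2436000 + 2.7889000) = 2.65189 km
A–E: √((0.38)² + (0.25)²) = √(0.1444000 + 0.0625000) = 0.45486 km
A–F: √((2.75)² + (-1.55)²) = √(7.5625000 + 2.4025000) = 3.15674 km
A–G: √((1.76)² + (2.10)²) = √(3.0976000 + 4.4100000) = 2.74000 km
B–C: √((-2.09)² + (-0.23)²) = √(4.3681000 + 0.0529000) = 2.10262 km
B–D: √((-0.60)² + (-0.34)²) = √(0.3600000 + 0.1156000) = 0.68964 km
B–E: √((-2.28)² + (1.58)²) = √(5.1984000 + 2.4964000) = 2.77395 km
B–F: √((0.09)² + (-0.22)²) = √(0.0081000 + 0.0484000) = 0.23770 km
B–G: √((-0.90)² + (3.43)²) = √(0.8100000 + 11.7649000) = 3.54611 km
C–D: √((1.49)² + (-0.11)²) = √(2.2201000 + 0.0121000) = 1.49405 km
C–E: √((-0.19)² + (1.81)²) = √(0.0361000 + 3.2761000) = 1.81995 km
C–F: √((2.18)² + (0.01)²) = √(4.7524000 + 0.0001000) = 2.18002 km
C–G: √((1.19)² + (3.66)²) = √(1.4161000 + 13.3956000) = 3.84860 km
D–E: √((-1.68)² + (1.92)²) = √(2.8224000 + 3.6864000) = 2.55123 km
D–F: √((0.69)² + (0.12)²) = √(0.4761000 + 0.0144000) = 0.70036 km
D–G: √((-0.30)² + (3.77)²) = √(0.0900000 + 14.2129000) = 3.78192 km
E–F: √((2.37)² + (-1.80)²) = √(5.6169000 + 3.2400000) = 2.97605 km
E–G: √((1.38)² + (1.85)²) = √(1.9044000 + 3.4225000) = 2.30801 km
F–G: √((-0.99)² + (3.65)²) = √(0.9801000 + 13.3225000) = 3.78188 km
Closest pair: B–F at 0.23770 km.

B and F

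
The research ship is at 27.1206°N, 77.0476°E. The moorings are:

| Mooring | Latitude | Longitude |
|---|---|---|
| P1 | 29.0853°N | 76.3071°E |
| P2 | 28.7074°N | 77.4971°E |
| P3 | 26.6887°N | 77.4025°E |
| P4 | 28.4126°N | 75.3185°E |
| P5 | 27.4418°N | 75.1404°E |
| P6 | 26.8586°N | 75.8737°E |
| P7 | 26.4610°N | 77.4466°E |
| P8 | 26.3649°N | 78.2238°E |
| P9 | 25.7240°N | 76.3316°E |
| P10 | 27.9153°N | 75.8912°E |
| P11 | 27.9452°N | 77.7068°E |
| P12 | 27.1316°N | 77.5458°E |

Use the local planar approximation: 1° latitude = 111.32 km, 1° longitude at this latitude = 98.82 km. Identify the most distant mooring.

P1

Distances from 27.1206°N, 77.0476°E:
P1: √((1.9647·111.32)² + (-0.7405·98.82)²) = √(47834.240818 + 5354.757710) = 230.6274 km
P2: √((1.5868·111.32)² + (0.4495·98.82)²) = √(31202.599656 + 1973.099976) = 182.1420 km
P3: √((-0.4319·111.32)² + (0.3549·98.82)²) = √(2311.600626 + 1229.990332) = 59.5113 km
P4: √((1.2920·111.32)² + (-1.7291·98.82)²) = √(20685.757191 + 29196.441392) = 223.3432 km
P5: √((0.3212·111.32)² + (-1.9072·98.82)²) = √(1278.490392 + 35520.753938) = 191.8313 km
P6: √((-0.2620·111.32)² + (-1.1739·98.82)²) = √(850.646223 + 13457.113159) = 119.6150 km
P7: √((-0.6596·111.32)² + (0.3990·98.82)²) = √(5391.476161 + 1554.660235) = 83.3435 km
P8: √((-0.7557·111.32)² + (1.1762·98.82)²) = √(7076.935538 + 13509.897351) = 143.4811 km
P9: √((-1.3966·111.32)² + (-0.7160·98.82)²) = √(24170.769162 + 5006.287006) = 170.8129 km
P10: √((0.7947·111.32)² + (-1.1564·98.82)²) = √(7826.233864 + 13058.878016) = 144.5168 km
P11: √((0.8246·111.32)² + (0.6592·98.82)²) = √(8426.225090 + 4243.498925) = 112.5599 km
P12: √((0.0110·111.32)² + (0.4982·98.82)²) = √(1.499449 + 2423.802034) = 49.2474 km
Maximum: P1 at 230.6274 km.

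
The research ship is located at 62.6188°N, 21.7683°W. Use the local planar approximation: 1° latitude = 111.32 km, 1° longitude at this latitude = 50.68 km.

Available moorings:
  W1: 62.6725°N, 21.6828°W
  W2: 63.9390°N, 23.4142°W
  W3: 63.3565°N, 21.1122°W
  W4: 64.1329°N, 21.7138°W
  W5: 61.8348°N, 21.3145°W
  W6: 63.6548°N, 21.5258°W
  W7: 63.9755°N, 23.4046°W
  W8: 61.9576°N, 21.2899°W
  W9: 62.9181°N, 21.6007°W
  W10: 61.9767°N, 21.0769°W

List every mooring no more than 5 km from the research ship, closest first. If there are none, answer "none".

Distances from 62.6188°N, 21.7683°W:
W1: 7.3832 km
W2: 168.9868 km
W3: 88.5972 km
W4: 168.5722 km
W5: 90.2543 km
W6: 115.9805 km
W7: 172.2974 km
W8: 77.4952 km
W9: 34.3837 km
W10: 79.6053 km
Threshold 5 km: none within range.

none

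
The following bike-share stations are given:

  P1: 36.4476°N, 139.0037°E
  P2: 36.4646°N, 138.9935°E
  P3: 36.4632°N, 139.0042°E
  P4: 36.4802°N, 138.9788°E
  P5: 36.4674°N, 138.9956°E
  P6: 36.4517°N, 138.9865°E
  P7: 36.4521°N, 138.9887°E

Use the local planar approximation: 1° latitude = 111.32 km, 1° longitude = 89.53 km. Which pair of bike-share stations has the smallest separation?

Pairwise distances:
P1–P2: √((0.0170·111.32)² + (-0.0102·89.53)²) = √(3.581329 + 0.833945) = 2.1013 km
P1–P3: √((0.0156·111.32)² + (0.0005·89.53)²) = √(3.015752 + 0.002004) = 1.7372 km
P1–P4: √((0.0326·111.32)² + (-0.0249·89.53)²) = √(13.169873 + 4.969765) = 4.2591 km
P1–P5: √((0.0198·111.32)² + (-0.0081·89.53)²) = √(4.858216 + 0.525905) = 2.3204 km
P1–P6: √((0.0041·111.32)² + (-0.0172·89.53)²) = √(0.208312 + 2.371341) = 1.6061 km
P1–P7: √((0.0045·111.32)² + (-0.0150·89.53)²) = √(0.250941 + 1.803515) = 1.4333 km
P2–P3: √((-0.0014·111.32)² + (0.0107·89.53)²) = √(0.024289 + 0.917708) = 0.9706 km
P2–P4: √((0.0156·111.32)² + (-0.0147·89.53)²) = √(3.015752 + 1.732096) = 2.1790 km
P2–P5: √((0.0028·111.32)² + (0.0021·89.53)²) = √(0.097154 + 0.035349) = 0.3640 km
P2–P6: √((-0.0129·111.32)² + (-0.0070·89.53)²) = √(2.062176 + 0.392765) = 1.5668 km
P2–P7: √((-0.0125·111.32)² + (-0.0048·89.53)²) = √(1.936272 + 0.184680) = 1.4563 km
P3–P4: √((0.0170·111.32)² + (-0.0254·89.53)²) = √(3.581329 + 5.171358) = 2.9585 km
P3–P5: √((0.0042·111.32)² + (-0.0086·89.53)²) = √(0.218597 + 0.592835) = 0.9008 km
P3–P6: √((-0.0115·111.32)² + (-0.0177·89.53)²) = √(1.638861 + 2.511214) = 2.0372 km
P3–P7: √((-0.0111·111.32)² + (-0.0155·89.53)²) = √(1.526836 + 1.925753) = 1.8581 km
P4–P5: √((-0.0128·111.32)² + (0.0168·89.53)²) = √(2.030329 + 2.262329) = 2.0719 km
P4–P6: √((-0.0285·111.32)² + (0.0077·89.53)²) = √(10.065518 + 0.475246) = 3.2467 km
P4–P7: √((-0.0281·111.32)² + (0.0099·89.53)²) = √(9.784960 + 0.785611) = 3.2512 km
P5–P6: √((-0.0157·111.32)² + (-0.0091·89.53)²) = √(3.054539 + 0.663774) = 1.9283 km
P5–P7: √((-0.0153·111.32)² + (-0.0069·89.53)²) = √(2.900877 + 0.381624) = 1.8118 km
P6–P7: √((0.0004·111.32)² + (0.0022·89.53)²) = √(0.001983 + 0.038796) = 0.2019 km
Closest pair: P6–P7 at 0.2019 km.

P6 and P7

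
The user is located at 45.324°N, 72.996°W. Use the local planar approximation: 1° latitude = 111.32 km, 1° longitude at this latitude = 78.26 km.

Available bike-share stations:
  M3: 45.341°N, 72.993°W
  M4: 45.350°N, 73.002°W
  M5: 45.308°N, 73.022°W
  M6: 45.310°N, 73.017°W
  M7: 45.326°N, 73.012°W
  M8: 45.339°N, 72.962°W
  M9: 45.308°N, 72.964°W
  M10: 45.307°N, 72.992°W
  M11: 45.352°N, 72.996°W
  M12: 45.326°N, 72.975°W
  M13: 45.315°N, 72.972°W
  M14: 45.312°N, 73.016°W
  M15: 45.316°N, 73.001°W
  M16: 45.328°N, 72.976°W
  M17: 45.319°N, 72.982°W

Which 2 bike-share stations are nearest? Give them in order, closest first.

Distances from 45.324°N, 72.996°W:
M3: 1.907 km
M4: 2.932 km
M5: 2.704 km
M6: 2.265 km
M7: 1.272 km
M8: 3.141 km
M9: 3.073 km
M10: 1.918 km
M11: 3.117 km
M12: 1.658 km
M13: 2.129 km
M14: 2.058 km
M15: 0.973 km
M16: 1.627 km
M17: 1.229 km
Sorted: M15 (0.973 km) < M17 (1.229 km) < M7 (1.272 km) < M16 (1.627 km) < …

M15, M17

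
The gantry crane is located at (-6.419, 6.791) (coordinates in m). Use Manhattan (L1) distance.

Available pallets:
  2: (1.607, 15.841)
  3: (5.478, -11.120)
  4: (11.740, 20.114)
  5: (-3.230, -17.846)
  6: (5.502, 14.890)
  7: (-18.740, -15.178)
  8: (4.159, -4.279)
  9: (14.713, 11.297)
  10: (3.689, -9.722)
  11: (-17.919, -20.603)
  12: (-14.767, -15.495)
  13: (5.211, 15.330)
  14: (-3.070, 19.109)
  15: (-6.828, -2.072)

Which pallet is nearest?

Distances from (-6.419, 6.791):
2: 17.076 m
3: 29.808 m
4: 31.482 m
5: 27.826 m
6: 20.020 m
7: 34.290 m
8: 21.648 m
9: 25.638 m
10: 26.621 m
11: 38.894 m
12: 30.634 m
13: 20.169 m
14: 15.667 m
15: 9.272 m
Minimum: 15 at 9.272 m.

15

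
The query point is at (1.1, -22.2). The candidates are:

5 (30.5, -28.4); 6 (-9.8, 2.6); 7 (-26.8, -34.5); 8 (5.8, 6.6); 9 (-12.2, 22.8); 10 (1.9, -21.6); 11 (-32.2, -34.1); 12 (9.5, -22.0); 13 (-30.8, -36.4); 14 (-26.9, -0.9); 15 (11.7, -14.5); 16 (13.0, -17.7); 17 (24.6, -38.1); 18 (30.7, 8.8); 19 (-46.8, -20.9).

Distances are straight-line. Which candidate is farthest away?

Distances from (1.1, -22.2):
5: √((29.4)² + (-6.2)²) = √(864.360 + 38.440) = 30.0
6: √((-10.9)² + (24.8)²) = √(118.810 + 615.040) = 27.1
7: √((-27.9)² + (-12.3)²) = √(778.410 + 151.290) = 30.5
8: √((4.7)² + (28.8)²) = √(22.090 + 829.440) = 29.2
9: √((-13.3)² + (45.0)²) = √(176.890 + 2025.000) = 46.9
10: √((0.8)² + (0.6)²) = √(0.640 + 0.360) = 1.0
11: √((-33.3)² + (-11.9)²) = √(1108.890 + 141.610) = 35.4
12: √((8.4)² + (0.2)²) = √(70.560 + 0.040) = 8.4
13: √((-31.9)² + (-14.2)²) = √(1017.610 + 201.640) = 34.9
14: √((-28.0)² + (21.3)²) = √(784.000 + 453.690) = 35.2
15: √((10.6)² + (7.7)²) = √(112.360 + 59.290) = 13.1
16: √((11.9)² + (4.5)²) = √(141.610 + 20.250) = 12.7
17: √((23.5)² + (-15.9)²) = √(552.250 + 252.810) = 28.4
18: √((29.6)² + (31.0)²) = √(876.160 + 961.000) = 42.9
19: √((-47.9)² + (1.3)²) = √(2294.410 + 1.690) = 47.9
Maximum: 19 at 47.9.

19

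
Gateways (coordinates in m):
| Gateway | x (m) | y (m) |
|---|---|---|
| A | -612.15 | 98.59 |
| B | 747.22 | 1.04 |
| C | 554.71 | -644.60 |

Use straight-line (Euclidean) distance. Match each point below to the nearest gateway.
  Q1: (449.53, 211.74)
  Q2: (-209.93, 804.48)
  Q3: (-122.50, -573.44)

Q1 at (449.53, 211.74):
  A: 1067.69 m
  B: 364.71 m
  C: 862.78 m
  → nearest: B (364.71 m)
Q2 at (-209.93, 804.48):
  A: 812.44 m
  B: 1249.66 m
  C: 1638.45 m
  → nearest: A (812.44 m)
Q3 at (-122.50, -573.44):
  A: 831.49 m
  B: 1042.32 m
  C: 680.94 m
  → nearest: C (680.94 m)

Q1→B; Q2→A; Q3→C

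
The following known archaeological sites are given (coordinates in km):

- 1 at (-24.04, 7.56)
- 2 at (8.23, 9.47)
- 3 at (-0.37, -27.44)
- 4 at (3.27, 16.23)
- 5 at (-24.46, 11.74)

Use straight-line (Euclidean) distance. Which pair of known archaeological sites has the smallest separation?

1 and 5

Pairwise distances:
1–2: √((32.27)² + (1.91)²) = √(1041.3529 + 3.6481) = 32.33 km
1–3: √((23.67)² + (-35.00)²) = √(560.2689 + 1225.0000) = 42.25 km
1–4: √((27.31)² + (8.67)²) = √(745.8361 + 75.1689) = 28.65 km
1–5: √((-0.42)² + (4.18)²) = √(0.1764 + 17.4724) = 4.20 km
2–3: √((-8.60)² + (-36.91)²) = √(73.9600 + 1362.3481) = 37.90 km
2–4: √((-4.96)² + (6.76)²) = √(24.6016 + 45.6976) = 8.38 km
2–5: √((-32.69)² + (2.27)²) = √(1068.6361 + 5.1529) = 32.77 km
3–4: √((3.64)² + (43.67)²) = √(13.2496 + 1907.0689) = 43.82 km
3–5: √((-24.09)² + (39.18)²) = √(580.3281 + 1535.0724) = 45.99 km
4–5: √((-27.73)² + (-4.49)²) = √(768.9529 + 20.1601) = 28.09 km
Closest pair: 1–5 at 4.20 km.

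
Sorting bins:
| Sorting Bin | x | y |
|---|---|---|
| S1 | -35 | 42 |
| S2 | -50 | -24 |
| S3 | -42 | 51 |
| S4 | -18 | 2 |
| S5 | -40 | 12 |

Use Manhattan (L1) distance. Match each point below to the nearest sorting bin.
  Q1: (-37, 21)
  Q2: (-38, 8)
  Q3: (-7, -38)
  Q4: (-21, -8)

Q1→S5; Q2→S5; Q3→S4; Q4→S4

Q1 at (-37, 21):
  S1: 23
  S2: 58
  S3: 35
  S4: 38
  S5: 12
  → nearest: S5 (12)
Q2 at (-38, 8):
  S1: 37
  S2: 44
  S3: 47
  S4: 26
  S5: 6
  → nearest: S5 (6)
Q3 at (-7, -38):
  S1: 108
  S2: 57
  S3: 124
  S4: 51
  S5: 83
  → nearest: S4 (51)
Q4 at (-21, -8):
  S1: 64
  S2: 45
  S3: 80
  S4: 13
  S5: 39
  → nearest: S4 (13)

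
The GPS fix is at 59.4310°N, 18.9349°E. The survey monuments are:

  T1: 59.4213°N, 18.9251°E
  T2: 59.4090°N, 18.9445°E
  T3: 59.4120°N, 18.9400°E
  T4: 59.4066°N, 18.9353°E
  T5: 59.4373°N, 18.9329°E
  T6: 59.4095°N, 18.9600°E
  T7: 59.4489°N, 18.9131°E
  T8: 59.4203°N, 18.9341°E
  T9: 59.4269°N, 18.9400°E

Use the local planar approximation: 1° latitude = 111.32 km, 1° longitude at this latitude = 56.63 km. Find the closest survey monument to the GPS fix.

T9

Distances from 59.4310°N, 18.9349°E:
T1: 1.2141 km
T2: 2.5087 km
T3: 2.1347 km
T4: 2.7163 km
T5: 0.7104 km
T6: 2.7836 km
T7: 2.3441 km
T8: 1.1920 km
T9: 0.5401 km
Minimum: T9 at 0.5401 km.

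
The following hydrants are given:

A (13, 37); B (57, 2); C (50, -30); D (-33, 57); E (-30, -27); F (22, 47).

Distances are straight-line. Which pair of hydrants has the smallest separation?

A and F

Pairwise distances:
A–B: 56.2
A–C: 76.5
A–D: 50.2
A–E: 77.1
A–F: 13.5
B–C: 32.8
B–D: 105.5
B–E: 91.7
B–F: 57.0
C–D: 120.2
C–E: 80.1
C–F: 81.9
D–E: 84.1
D–F: 55.9
E–F: 90.4
Closest pair: A–F at 13.5.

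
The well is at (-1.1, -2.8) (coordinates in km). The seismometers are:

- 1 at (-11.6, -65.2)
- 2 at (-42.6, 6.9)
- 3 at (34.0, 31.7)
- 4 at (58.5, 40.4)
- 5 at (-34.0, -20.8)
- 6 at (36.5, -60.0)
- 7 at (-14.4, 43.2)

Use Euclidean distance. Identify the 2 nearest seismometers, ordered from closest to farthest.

5, 2

Distances from (-1.1, -2.8):
1: √((-10.5)² + (-62.4)²) = √(110.250 + 3893.760) = 63.3 km
2: √((-41.5)² + (9.7)²) = √(1722.250 + 94.090) = 42.6 km
3: √((35.1)² + (34.5)²) = √(1232.010 + 1190.250) = 49.2 km
4: √((59.6)² + (43.2)²) = √(3552.160 + 1866.240) = 73.6 km
5: √((-32.9)² + (-18.0)²) = √(1082.410 + 324.000) = 37.5 km
6: √((37.6)² + (-57.2)²) = √(1413.760 + 3271.840) = 68.5 km
7: √((-13.3)² + (46.0)²) = √(176.890 + 2116.000) = 47.9 km
Sorted: 5 (37.5 km) < 2 (42.6 km) < 7 (47.9 km) < 3 (49.2 km) < …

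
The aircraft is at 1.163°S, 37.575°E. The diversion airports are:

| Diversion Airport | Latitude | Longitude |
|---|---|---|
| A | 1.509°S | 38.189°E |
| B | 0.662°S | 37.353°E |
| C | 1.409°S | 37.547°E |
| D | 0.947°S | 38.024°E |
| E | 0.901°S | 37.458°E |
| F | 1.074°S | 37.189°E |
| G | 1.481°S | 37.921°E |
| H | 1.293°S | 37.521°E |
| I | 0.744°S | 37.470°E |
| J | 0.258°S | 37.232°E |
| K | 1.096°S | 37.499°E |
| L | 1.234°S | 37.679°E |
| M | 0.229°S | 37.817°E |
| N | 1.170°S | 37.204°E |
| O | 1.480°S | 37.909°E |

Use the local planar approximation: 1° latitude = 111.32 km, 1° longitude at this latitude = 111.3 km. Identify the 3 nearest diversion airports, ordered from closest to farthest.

Distances from 1.163°S, 37.575°E:
A: 78.445 km
B: 61.000 km
C: 27.561 km
D: 55.458 km
E: 31.941 km
F: 44.089 km
G: 52.308 km
H: 15.670 km
I: 48.085 km
J: 107.735 km
K: 11.277 km
L: 14.016 km
M: 107.405 km
N: 41.300 km
O: 51.256 km
Sorted: K (11.277 km) < L (14.016 km) < H (15.670 km) < C (27.561 km) < E (31.941 km) < …

K, L, H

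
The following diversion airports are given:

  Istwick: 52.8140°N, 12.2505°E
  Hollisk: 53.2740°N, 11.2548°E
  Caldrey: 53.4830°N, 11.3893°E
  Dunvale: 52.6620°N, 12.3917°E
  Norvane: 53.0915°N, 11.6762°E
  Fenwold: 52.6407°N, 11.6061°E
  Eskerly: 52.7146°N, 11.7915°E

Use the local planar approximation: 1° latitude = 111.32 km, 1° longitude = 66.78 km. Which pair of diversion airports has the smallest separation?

Pairwise distances:
Fenwold–Eskerly: √((0.0739·111.32)² + (0.1854·66.78)²) = √(67.676092 + 153.289458) = 14.8649 km
Istwick–Dunvale: √((-0.1520·111.32)² + (0.1412·66.78)²) = √(286.308058 + 88.912377) = 19.3706 km
Hollisk–Caldrey: √((0.2090·111.32)² + (0.1345·66.78)²) = √(541.301172 + 80.674707) = 24.9394 km
Istwick–Eskerly: √((-0.0994·111.32)² + (-0.4590·66.78)²) = √(122.438828 + 939.546330) = 32.5881 km
Hollisk–Norvane: √((-0.1825·111.32)² + (0.4214·66.78)²) = √(412.735793 + 791.921059) = 34.7082 km
Dunvale–Eskerly: √((0.0526·111.32)² + (-0.6002·66.78)²) = √(34.286084 + 1606.515099) = 40.5068 km
Norvane–Eskerly: √((-0.3769·111.32)² + (0.1153·66.78)²) = √(1760.348564 + 59.285904) = 42.6572 km
Istwick–Fenwold: √((-0.1733·111.32)² + (-0.6444·66.78)²) = √(372.171850 + 1851.841843) = 47.1594 km
Caldrey–Norvane: √((-0.3915·111.32)² + (0.2869·66.78)²) = √(1899.371548 + 367.074255) = 47.6072 km
Istwick–Norvane: √((0.2775·111.32)² + (-0.5743·66.78)²) = √(954.272416 + 1470.857035) = 49.2456 km
Norvane–Fenwold: √((-0.4508·111.32)² + (-0.0701·66.78)²) = √(2518.339109 + 21.914364) = 50.4009 km
Dunvale–Fenwold: √((-0.0213·111.32)² + (-0.7856·66.78)²) = √(5.622191 + 2752.300056) = 52.5159 km
Dunvale–Norvane: √((0.4295·111.32)² + (-0.7155·66.78)²) = √(2285.981607 + 2283.032562) = 67.5945 km
Hollisk–Eskerly: √((-0.5594·111.32)² + (0.5367·66.78)²) = √(3877.852798 + 1284.564808) = 71.8500 km
Hollisk–Fenwold: √((-0.6333·111.32)² + (0.3513·66.78)²) = √(4970.102797 + 550.362873) = 74.2998 km
Istwick–Hollisk: √((0.4600·111.32)² + (-0.9957·66.78)²) = √(2622.177332 + 4421.298569) = 83.9254 km
Caldrey–Eskerly: √((-0.7684·111.32)² + (0.4022·66.78)²) = √(7316.798714 + 721.401369) = 89.6560 km
Istwick–Caldrey: √((0.6690·111.32)² + (-0.8612·66.78)²) = √(5546.239645 + 3307.507760) = 94.0944 km
Caldrey–Fenwold: √((-0.8423·111.32)² + (0.2168·66.78)²) = √(8791.844470 + 209.609704) = 94.8760 km
Hollisk–Dunvale: √((-0.6120·111.32)² + (1.1369·66.78)²) = √(4641.402583 + 5764.177720) = 102.0077 km
Caldrey–Dunvale: √((-0.8210·111.32)² + (1.0024·66.78)²) = √(8352.812055 + 4481.000015) = 113.2864 km
Closest pair: Fenwold–Eskerly at 14.8649 km.

Fenwold and Eskerly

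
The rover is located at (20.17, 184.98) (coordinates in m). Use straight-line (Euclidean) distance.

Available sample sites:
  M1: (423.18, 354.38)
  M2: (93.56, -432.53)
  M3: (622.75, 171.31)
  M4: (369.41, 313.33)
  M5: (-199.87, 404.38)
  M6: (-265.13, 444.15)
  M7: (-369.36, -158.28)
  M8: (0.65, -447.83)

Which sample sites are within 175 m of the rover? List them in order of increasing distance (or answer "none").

Distances from (20.17, 184.98):
M1: 437.17 m
M2: 621.86 m
M3: 602.74 m
M4: 372.08 m
M5: 310.73 m
M6: 385.44 m
M7: 519.19 m
M8: 633.11 m
Threshold 175 m: none within range.

none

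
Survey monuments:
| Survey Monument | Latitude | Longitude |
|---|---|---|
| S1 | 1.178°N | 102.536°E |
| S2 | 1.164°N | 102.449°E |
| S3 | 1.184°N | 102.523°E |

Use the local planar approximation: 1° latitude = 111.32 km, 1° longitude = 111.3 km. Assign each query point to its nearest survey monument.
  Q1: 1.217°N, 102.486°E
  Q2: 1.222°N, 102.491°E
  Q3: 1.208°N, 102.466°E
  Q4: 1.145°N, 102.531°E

Q1→S3; Q2→S3; Q3→S2; Q4→S1

Q1 at 1.217°N, 102.486°E:
  S1: √((-0.039·111.32)² + (0.050·111.3)²) = √(18.84845 + 30.96922) = 7.058 km
  S2: √((-0.053·111.32)² + (-0.037·111.3)²) = √(34.80953 + 16.95875) = 7.195 km
  S3: √((-0.033·111.32)² + (0.037·111.3)²) = √(13.49504 + 16.95875) = 5.518 km
  → nearest: S3 (5.518 km)
Q2 at 1.222°N, 102.491°E:
  S1: √((-0.044·111.32)² + (0.045·111.3)²) = √(23.99119 + 25.08507) = 7.005 km
  S2: √((-0.058·111.32)² + (-0.042·111.3)²) = √(41.68717 + 21.85189) = 7.971 km
  S3: √((-0.038·111.32)² + (0.032·111.3)²) = √(17.89425 + 12.68499) = 5.530 km
  → nearest: S3 (5.530 km)
Q3 at 1.208°N, 102.466°E:
  S1: √((-0.030·111.32)² + (0.070·111.3)²) = √(11.15293 + 60.69968) = 8.477 km
  S2: √((-0.044·111.32)² + (-0.017·111.3)²) = √(23.99119 + 3.58004) = 5.251 km
  S3: √((-0.024·111.32)² + (0.057·111.3)²) = √(7.13787 + 40.24760) = 6.884 km
  → nearest: S2 (5.251 km)
Q4 at 1.145°N, 102.531°E:
  S1: √((0.033·111.32)² + (0.005·111.3)²) = √(13.49504 + 0.30969) = 3.715 km
  S2: √((0.019·111.32)² + (-0.082·111.3)²) = √(4.47356 + 83.29483) = 9.368 km
  S3: √((0.039·111.32)² + (-0.008·111.3)²) = √(18.84845 + 0.79281) = 4.432 km
  → nearest: S1 (3.715 km)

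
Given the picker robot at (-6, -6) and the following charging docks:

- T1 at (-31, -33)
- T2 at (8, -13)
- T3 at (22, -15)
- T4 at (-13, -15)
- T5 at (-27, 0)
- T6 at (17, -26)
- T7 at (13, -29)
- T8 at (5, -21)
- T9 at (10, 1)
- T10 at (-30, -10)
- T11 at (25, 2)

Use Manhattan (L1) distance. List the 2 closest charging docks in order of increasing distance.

Distances from (-6, -6):
T1: 52
T2: 21
T3: 37
T4: 16
T5: 27
T6: 43
T7: 42
T8: 26
T9: 23
T10: 28
T11: 39
Sorted: T4 (16) < T2 (21) < T9 (23) < T8 (26) < …

T4, T2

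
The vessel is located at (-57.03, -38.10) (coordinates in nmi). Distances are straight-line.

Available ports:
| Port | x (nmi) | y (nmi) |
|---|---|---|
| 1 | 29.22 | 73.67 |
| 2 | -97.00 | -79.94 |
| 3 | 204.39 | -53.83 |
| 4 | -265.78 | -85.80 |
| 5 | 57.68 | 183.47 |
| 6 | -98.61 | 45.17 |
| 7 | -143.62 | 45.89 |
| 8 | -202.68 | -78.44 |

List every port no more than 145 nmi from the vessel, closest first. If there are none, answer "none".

2, 6, 7, 1

Distances from (-57.03, -38.10):
1: √((86.25)² + (111.77)²) = √(7439.0625 + 12492.5329) = 141.18 nmi
2: √((-39.97)² + (-41.84)²) = √(1597.6009 + 1750.5856) = 57.86 nmi
3: √((261.42)² + (-15.73)²) = √(68340.4164 + 247.4329) = 261.89 nmi
4: √((-208.75)² + (-47.70)²) = √(43576.5625 + 2275.2900) = 214.13 nmi
5: √((114.71)² + (221.57)²) = √(13158.3841 + 49093.2649) = 249.50 nmi
6: √((-41.58)² + (83.27)²) = √(1728.8964 + 6933.8929) = 93.07 nmi
7: √((-86.59)² + (83.99)²) = √(7497.8281 + 7054.3201) = 120.63 nmi
8: √((-145.65)² + (-40.34)²) = √(21213.9225 + 1627.3156) = 151.13 nmi
Threshold 145 nmi: 2 (57.86 nmi), 6 (93.07 nmi), 7 (120.63 nmi), 1 (141.18 nmi) are within range.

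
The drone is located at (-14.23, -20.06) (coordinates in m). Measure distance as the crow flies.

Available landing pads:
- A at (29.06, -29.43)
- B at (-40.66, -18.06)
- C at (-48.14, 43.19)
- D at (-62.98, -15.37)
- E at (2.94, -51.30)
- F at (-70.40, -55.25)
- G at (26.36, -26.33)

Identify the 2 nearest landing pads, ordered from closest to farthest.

B, E

Distances from (-14.23, -20.06):
A: 44.29 m
B: 26.51 m
C: 71.77 m
D: 48.98 m
E: 35.65 m
F: 66.28 m
G: 41.07 m
Sorted: B (26.51 m) < E (35.65 m) < G (41.07 m) < A (44.29 m) < …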